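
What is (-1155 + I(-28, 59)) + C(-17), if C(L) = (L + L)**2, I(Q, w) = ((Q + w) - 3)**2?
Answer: 785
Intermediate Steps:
I(Q, w) = (-3 + Q + w)**2
C(L) = 4*L**2 (C(L) = (2*L)**2 = 4*L**2)
(-1155 + I(-28, 59)) + C(-17) = (-1155 + (-3 - 28 + 59)**2) + 4*(-17)**2 = (-1155 + 28**2) + 4*289 = (-1155 + 784) + 1156 = -371 + 1156 = 785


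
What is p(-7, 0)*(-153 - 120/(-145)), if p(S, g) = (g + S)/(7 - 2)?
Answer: 30891/145 ≈ 213.04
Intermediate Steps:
p(S, g) = S/5 + g/5 (p(S, g) = (S + g)/5 = (S + g)*(⅕) = S/5 + g/5)
p(-7, 0)*(-153 - 120/(-145)) = ((⅕)*(-7) + (⅕)*0)*(-153 - 120/(-145)) = (-7/5 + 0)*(-153 - 120*(-1/145)) = -7*(-153 + 24/29)/5 = -7/5*(-4413/29) = 30891/145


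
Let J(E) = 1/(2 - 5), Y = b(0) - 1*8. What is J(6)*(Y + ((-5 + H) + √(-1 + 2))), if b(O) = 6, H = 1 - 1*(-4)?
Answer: ⅓ ≈ 0.33333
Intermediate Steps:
H = 5 (H = 1 + 4 = 5)
Y = -2 (Y = 6 - 1*8 = 6 - 8 = -2)
J(E) = -⅓ (J(E) = 1/(-3) = -⅓)
J(6)*(Y + ((-5 + H) + √(-1 + 2))) = -(-2 + ((-5 + 5) + √(-1 + 2)))/3 = -(-2 + (0 + √1))/3 = -(-2 + (0 + 1))/3 = -(-2 + 1)/3 = -⅓*(-1) = ⅓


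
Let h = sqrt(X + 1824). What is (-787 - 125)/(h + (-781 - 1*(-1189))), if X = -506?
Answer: -186048/82573 + 456*sqrt(1318)/82573 ≈ -2.0526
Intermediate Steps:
h = sqrt(1318) (h = sqrt(-506 + 1824) = sqrt(1318) ≈ 36.304)
(-787 - 125)/(h + (-781 - 1*(-1189))) = (-787 - 125)/(sqrt(1318) + (-781 - 1*(-1189))) = -912/(sqrt(1318) + (-781 + 1189)) = -912/(sqrt(1318) + 408) = -912/(408 + sqrt(1318))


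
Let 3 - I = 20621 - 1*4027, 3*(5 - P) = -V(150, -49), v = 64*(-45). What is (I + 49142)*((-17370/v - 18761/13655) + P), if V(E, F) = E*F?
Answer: -34710177391487/436960 ≈ -7.9436e+7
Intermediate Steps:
v = -2880
P = -2445 (P = 5 - (-1)*150*(-49)/3 = 5 - (-1)*(-7350)/3 = 5 - ⅓*7350 = 5 - 2450 = -2445)
I = -16591 (I = 3 - (20621 - 1*4027) = 3 - (20621 - 4027) = 3 - 1*16594 = 3 - 16594 = -16591)
(I + 49142)*((-17370/v - 18761/13655) + P) = (-16591 + 49142)*((-17370/(-2880) - 18761/13655) - 2445) = 32551*((-17370*(-1/2880) - 18761*1/13655) - 2445) = 32551*((193/32 - 18761/13655) - 2445) = 32551*(2035063/436960 - 2445) = 32551*(-1066332137/436960) = -34710177391487/436960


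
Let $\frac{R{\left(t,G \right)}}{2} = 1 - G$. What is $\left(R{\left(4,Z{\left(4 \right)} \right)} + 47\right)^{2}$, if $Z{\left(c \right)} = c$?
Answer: $1681$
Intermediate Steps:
$R{\left(t,G \right)} = 2 - 2 G$ ($R{\left(t,G \right)} = 2 \left(1 - G\right) = 2 - 2 G$)
$\left(R{\left(4,Z{\left(4 \right)} \right)} + 47\right)^{2} = \left(\left(2 - 8\right) + 47\right)^{2} = \left(-6 + 47\right)^{2} = 41^{2} = 1681$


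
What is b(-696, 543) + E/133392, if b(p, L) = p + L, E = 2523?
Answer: -6802151/44464 ≈ -152.98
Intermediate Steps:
b(p, L) = L + p
b(-696, 543) + E/133392 = (543 - 696) + 2523/133392 = -153 + 2523*(1/133392) = -153 + 841/44464 = -6802151/44464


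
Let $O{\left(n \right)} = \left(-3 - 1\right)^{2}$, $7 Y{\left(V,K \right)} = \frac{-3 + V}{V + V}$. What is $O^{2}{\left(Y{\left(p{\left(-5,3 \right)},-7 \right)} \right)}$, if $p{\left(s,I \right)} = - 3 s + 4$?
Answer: $256$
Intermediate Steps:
$p{\left(s,I \right)} = 4 - 3 s$
$Y{\left(V,K \right)} = \frac{-3 + V}{14 V}$ ($Y{\left(V,K \right)} = \frac{\left(-3 + V\right) \frac{1}{V + V}}{7} = \frac{\left(-3 + V\right) \frac{1}{2 V}}{7} = \frac{\frac{1}{2} \frac{1}{V} \left(-3 + V\right)}{7} = \frac{-3 + V}{14 V}$)
$O{\left(n \right)} = 16$ ($O{\left(n \right)} = \left(-4\right)^{2} = 16$)
$O^{2}{\left(Y{\left(p{\left(-5,3 \right)},-7 \right)} \right)} = 16^{2} = 256$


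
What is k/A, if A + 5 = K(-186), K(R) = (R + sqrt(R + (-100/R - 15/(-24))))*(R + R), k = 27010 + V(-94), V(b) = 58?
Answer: 1872753716/4812419503 + 27068*I*sqrt(25578534)/4812419503 ≈ 0.38915 + 0.028447*I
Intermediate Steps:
k = 27068 (k = 27010 + 58 = 27068)
K(R) = 2*R*(R + sqrt(5/8 + R - 100/R)) (K(R) = (R + sqrt(R + (-100/R - 15*(-1/24))))*(2*R) = (R + sqrt(R + (-100/R + 5/8)))*(2*R) = (R + sqrt(R + (5/8 - 100/R)))*(2*R) = (R + sqrt(5/8 + R - 100/R))*(2*R) = 2*R*(R + sqrt(5/8 + R - 100/R)))
A = 69187 - I*sqrt(25578534) (A = -5 + (1/2)*(-186)*(4*(-186) + sqrt(2)*sqrt((-800 - 186*(5 + 8*(-186)))/(-186))) = -5 + (1/2)*(-186)*(-744 + sqrt(2)*sqrt(-(-800 - 186*(5 - 1488))/186)) = -5 + (1/2)*(-186)*(-744 + sqrt(2)*sqrt(-(-800 - 186*(-1483))/186)) = -5 + (1/2)*(-186)*(-744 + sqrt(2)*sqrt(-(-800 + 275838)/186)) = -5 + (1/2)*(-186)*(-744 + sqrt(2)*sqrt(-1/186*275038)) = -5 + (1/2)*(-186)*(-744 + sqrt(2)*sqrt(-137519/93)) = -5 + (1/2)*(-186)*(-744 + sqrt(2)*(I*sqrt(12789267)/93)) = -5 + (1/2)*(-186)*(-744 + I*sqrt(25578534)/93) = -5 + (69192 - I*sqrt(25578534)) = 69187 - I*sqrt(25578534) ≈ 69187.0 - 5057.5*I)
k/A = 27068/(69187 - I*sqrt(25578534))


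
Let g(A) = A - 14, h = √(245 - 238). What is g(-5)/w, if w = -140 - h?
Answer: 380/2799 - 19*√7/19593 ≈ 0.13320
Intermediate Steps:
h = √7 ≈ 2.6458
g(A) = -14 + A
w = -140 - √7 ≈ -142.65
g(-5)/w = (-14 - 5)/(-140 - √7) = -19/(-140 - √7)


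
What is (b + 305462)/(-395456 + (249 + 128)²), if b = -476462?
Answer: 9000/13333 ≈ 0.67502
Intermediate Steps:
(b + 305462)/(-395456 + (249 + 128)²) = (-476462 + 305462)/(-395456 + (249 + 128)²) = -171000/(-395456 + 377²) = -171000/(-395456 + 142129) = -171000/(-253327) = -171000*(-1/253327) = 9000/13333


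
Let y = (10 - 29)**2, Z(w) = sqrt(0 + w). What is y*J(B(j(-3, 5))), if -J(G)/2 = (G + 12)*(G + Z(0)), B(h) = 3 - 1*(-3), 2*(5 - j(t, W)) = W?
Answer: -77976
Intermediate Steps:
j(t, W) = 5 - W/2
B(h) = 6 (B(h) = 3 + 3 = 6)
Z(w) = sqrt(w)
J(G) = -2*G*(12 + G) (J(G) = -2*(G + 12)*(G + sqrt(0)) = -2*(12 + G)*(G + 0) = -2*(12 + G)*G = -2*G*(12 + G))
y = 361 (y = (-19)**2 = 361)
y*J(B(j(-3, 5))) = 361*(2*6*(-12 - 1*6)) = 361*(2*6*(-12 - 6)) = 361*(2*6*(-18)) = 361*(-216) = -77976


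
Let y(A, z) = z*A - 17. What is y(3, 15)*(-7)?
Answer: -196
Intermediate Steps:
y(A, z) = -17 + A*z (y(A, z) = A*z - 17 = -17 + A*z)
y(3, 15)*(-7) = (-17 + 3*15)*(-7) = (-17 + 45)*(-7) = 28*(-7) = -196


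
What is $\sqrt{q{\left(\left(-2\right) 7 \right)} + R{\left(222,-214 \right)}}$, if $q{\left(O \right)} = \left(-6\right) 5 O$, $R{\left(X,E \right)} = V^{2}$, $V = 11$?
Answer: $\sqrt{541} \approx 23.259$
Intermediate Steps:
$R{\left(X,E \right)} = 121$ ($R{\left(X,E \right)} = 11^{2} = 121$)
$q{\left(O \right)} = - 30 O$
$\sqrt{q{\left(\left(-2\right) 7 \right)} + R{\left(222,-214 \right)}} = \sqrt{- 30 \left(\left(-2\right) 7\right) + 121} = \sqrt{\left(-30\right) \left(-14\right) + 121} = \sqrt{420 + 121} = \sqrt{541}$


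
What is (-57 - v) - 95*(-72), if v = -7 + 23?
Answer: 6767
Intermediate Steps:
v = 16
(-57 - v) - 95*(-72) = (-57 - 1*16) - 95*(-72) = (-57 - 16) + 6840 = -73 + 6840 = 6767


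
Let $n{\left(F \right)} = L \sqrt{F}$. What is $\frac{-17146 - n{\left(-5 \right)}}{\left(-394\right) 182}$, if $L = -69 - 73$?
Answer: $\frac{8573}{35854} - \frac{71 i \sqrt{5}}{35854} \approx 0.23911 - 0.004428 i$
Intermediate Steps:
$L = -142$ ($L = -69 - 73 = -142$)
$n{\left(F \right)} = - 142 \sqrt{F}$
$\frac{-17146 - n{\left(-5 \right)}}{\left(-394\right) 182} = \frac{-17146 - - 142 \sqrt{-5}}{\left(-394\right) 182} = \frac{-17146 - - 142 i \sqrt{5}}{-71708} = \left(-17146 - - 142 i \sqrt{5}\right) \left(- \frac{1}{71708}\right) = \left(-17146 + 142 i \sqrt{5}\right) \left(- \frac{1}{71708}\right) = \frac{8573}{35854} - \frac{71 i \sqrt{5}}{35854}$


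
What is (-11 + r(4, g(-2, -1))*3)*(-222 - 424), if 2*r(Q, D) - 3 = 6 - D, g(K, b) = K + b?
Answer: -4522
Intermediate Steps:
r(Q, D) = 9/2 - D/2 (r(Q, D) = 3/2 + (6 - D)/2 = 3/2 + (3 - D/2) = 9/2 - D/2)
(-11 + r(4, g(-2, -1))*3)*(-222 - 424) = (-11 + (9/2 - (-2 - 1)/2)*3)*(-222 - 424) = (-11 + (9/2 - ½*(-3))*3)*(-646) = (-11 + (9/2 + 3/2)*3)*(-646) = (-11 + 6*3)*(-646) = (-11 + 18)*(-646) = 7*(-646) = -4522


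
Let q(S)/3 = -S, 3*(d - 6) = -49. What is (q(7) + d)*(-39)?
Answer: 1222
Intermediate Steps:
d = -31/3 (d = 6 + (⅓)*(-49) = 6 - 49/3 = -31/3 ≈ -10.333)
q(S) = -3*S (q(S) = 3*(-S) = -3*S)
(q(7) + d)*(-39) = (-3*7 - 31/3)*(-39) = (-21 - 31/3)*(-39) = -94/3*(-39) = 1222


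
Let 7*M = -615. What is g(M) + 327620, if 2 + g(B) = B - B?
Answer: 327618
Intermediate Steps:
M = -615/7 (M = (⅐)*(-615) = -615/7 ≈ -87.857)
g(B) = -2 (g(B) = -2 + (B - B) = -2 + 0 = -2)
g(M) + 327620 = -2 + 327620 = 327618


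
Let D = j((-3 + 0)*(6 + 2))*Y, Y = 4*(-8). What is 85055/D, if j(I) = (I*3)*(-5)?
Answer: -17011/2304 ≈ -7.3832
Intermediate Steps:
Y = -32
j(I) = -15*I (j(I) = (3*I)*(-5) = -15*I)
D = -11520 (D = -15*(-3 + 0)*(6 + 2)*(-32) = -(-45)*8*(-32) = -15*(-24)*(-32) = 360*(-32) = -11520)
85055/D = 85055/(-11520) = 85055*(-1/11520) = -17011/2304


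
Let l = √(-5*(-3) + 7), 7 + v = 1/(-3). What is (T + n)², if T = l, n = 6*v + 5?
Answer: (39 - √22)² ≈ 1177.1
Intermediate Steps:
v = -22/3 (v = -7 + 1/(-3) = -7 - ⅓ = -22/3 ≈ -7.3333)
n = -39 (n = 6*(-22/3) + 5 = -44 + 5 = -39)
l = √22 (l = √(15 + 7) = √22 ≈ 4.6904)
T = √22 ≈ 4.6904
(T + n)² = (√22 - 39)² = (-39 + √22)²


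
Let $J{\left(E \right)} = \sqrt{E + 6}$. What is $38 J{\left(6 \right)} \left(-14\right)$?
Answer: $- 1064 \sqrt{3} \approx -1842.9$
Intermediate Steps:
$J{\left(E \right)} = \sqrt{6 + E}$
$38 J{\left(6 \right)} \left(-14\right) = 38 \sqrt{6 + 6} \left(-14\right) = 38 \sqrt{12} \left(-14\right) = 38 \cdot 2 \sqrt{3} \left(-14\right) = 76 \sqrt{3} \left(-14\right) = - 1064 \sqrt{3}$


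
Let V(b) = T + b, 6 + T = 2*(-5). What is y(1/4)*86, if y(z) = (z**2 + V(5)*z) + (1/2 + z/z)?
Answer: -817/8 ≈ -102.13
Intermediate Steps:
T = -16 (T = -6 + 2*(-5) = -6 - 10 = -16)
V(b) = -16 + b
y(z) = 3/2 + z**2 - 11*z (y(z) = (z**2 + (-16 + 5)*z) + (1/2 + z/z) = (z**2 - 11*z) + (1*(1/2) + 1) = (z**2 - 11*z) + (1/2 + 1) = (z**2 - 11*z) + 3/2 = 3/2 + z**2 - 11*z)
y(1/4)*86 = (3/2 + (1/4)**2 - 11/4)*86 = (3/2 + (1/4)**2 - 11*1/4)*86 = (3/2 + 1/16 - 11/4)*86 = -19/16*86 = -817/8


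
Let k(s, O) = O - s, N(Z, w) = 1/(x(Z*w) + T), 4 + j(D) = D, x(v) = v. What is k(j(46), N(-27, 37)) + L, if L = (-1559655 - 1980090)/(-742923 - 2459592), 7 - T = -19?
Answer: -2831844636/69245491 ≈ -40.896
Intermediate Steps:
j(D) = -4 + D
T = 26 (T = 7 - 1*(-19) = 7 + 19 = 26)
N(Z, w) = 1/(26 + Z*w) (N(Z, w) = 1/(Z*w + 26) = 1/(26 + Z*w))
L = 78661/71167 (L = -3539745/(-3202515) = -3539745*(-1/3202515) = 78661/71167 ≈ 1.1053)
k(j(46), N(-27, 37)) + L = (1/(26 - 27*37) - (-4 + 46)) + 78661/71167 = (1/(26 - 999) - 1*42) + 78661/71167 = (1/(-973) - 42) + 78661/71167 = (-1/973 - 42) + 78661/71167 = -40867/973 + 78661/71167 = -2831844636/69245491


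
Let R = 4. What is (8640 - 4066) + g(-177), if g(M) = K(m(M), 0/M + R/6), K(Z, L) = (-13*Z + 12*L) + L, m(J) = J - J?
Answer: 13748/3 ≈ 4582.7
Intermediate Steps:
m(J) = 0
K(Z, L) = -13*Z + 13*L
g(M) = 26/3 (g(M) = -13*0 + 13*(0/M + 4/6) = 0 + 13*(0 + 4*(⅙)) = 0 + 13*(0 + ⅔) = 0 + 13*(⅔) = 0 + 26/3 = 26/3)
(8640 - 4066) + g(-177) = (8640 - 4066) + 26/3 = 4574 + 26/3 = 13748/3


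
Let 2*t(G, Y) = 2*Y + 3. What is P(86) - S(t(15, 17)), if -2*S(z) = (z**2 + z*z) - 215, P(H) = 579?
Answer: 3255/4 ≈ 813.75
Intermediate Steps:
t(G, Y) = 3/2 + Y (t(G, Y) = (2*Y + 3)/2 = (3 + 2*Y)/2 = 3/2 + Y)
S(z) = 215/2 - z**2 (S(z) = -((z**2 + z*z) - 215)/2 = -((z**2 + z**2) - 215)/2 = -(2*z**2 - 215)/2 = -(-215 + 2*z**2)/2 = 215/2 - z**2)
P(86) - S(t(15, 17)) = 579 - (215/2 - (3/2 + 17)**2) = 579 - (215/2 - (37/2)**2) = 579 - (215/2 - 1*1369/4) = 579 - (215/2 - 1369/4) = 579 - 1*(-939/4) = 579 + 939/4 = 3255/4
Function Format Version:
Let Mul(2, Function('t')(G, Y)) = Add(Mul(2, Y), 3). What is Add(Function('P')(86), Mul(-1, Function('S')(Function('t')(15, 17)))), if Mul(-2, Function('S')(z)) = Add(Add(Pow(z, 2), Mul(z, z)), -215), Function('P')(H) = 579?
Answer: Rational(3255, 4) ≈ 813.75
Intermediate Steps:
Function('t')(G, Y) = Add(Rational(3, 2), Y) (Function('t')(G, Y) = Mul(Rational(1, 2), Add(Mul(2, Y), 3)) = Mul(Rational(1, 2), Add(3, Mul(2, Y))) = Add(Rational(3, 2), Y))
Function('S')(z) = Add(Rational(215, 2), Mul(-1, Pow(z, 2))) (Function('S')(z) = Mul(Rational(-1, 2), Add(Add(Pow(z, 2), Mul(z, z)), -215)) = Mul(Rational(-1, 2), Add(Add(Pow(z, 2), Pow(z, 2)), -215)) = Mul(Rational(-1, 2), Add(Mul(2, Pow(z, 2)), -215)) = Mul(Rational(-1, 2), Add(-215, Mul(2, Pow(z, 2)))) = Add(Rational(215, 2), Mul(-1, Pow(z, 2))))
Add(Function('P')(86), Mul(-1, Function('S')(Function('t')(15, 17)))) = Add(579, Mul(-1, Add(Rational(215, 2), Mul(-1, Pow(Add(Rational(3, 2), 17), 2))))) = Add(579, Mul(-1, Add(Rational(215, 2), Mul(-1, Pow(Rational(37, 2), 2))))) = Add(579, Mul(-1, Add(Rational(215, 2), Mul(-1, Rational(1369, 4))))) = Add(579, Mul(-1, Add(Rational(215, 2), Rational(-1369, 4)))) = Add(579, Mul(-1, Rational(-939, 4))) = Add(579, Rational(939, 4)) = Rational(3255, 4)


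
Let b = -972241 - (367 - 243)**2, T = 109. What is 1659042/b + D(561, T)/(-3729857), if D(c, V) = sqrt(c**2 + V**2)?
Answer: -1659042/987617 - sqrt(326602)/3729857 ≈ -1.6800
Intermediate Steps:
D(c, V) = sqrt(V**2 + c**2)
b = -987617 (b = -972241 - 1*124**2 = -972241 - 1*15376 = -972241 - 15376 = -987617)
1659042/b + D(561, T)/(-3729857) = 1659042/(-987617) + sqrt(109**2 + 561**2)/(-3729857) = 1659042*(-1/987617) + sqrt(11881 + 314721)*(-1/3729857) = -1659042/987617 + sqrt(326602)*(-1/3729857) = -1659042/987617 - sqrt(326602)/3729857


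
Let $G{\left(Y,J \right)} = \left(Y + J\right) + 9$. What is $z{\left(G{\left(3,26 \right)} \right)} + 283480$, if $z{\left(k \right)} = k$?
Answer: $283518$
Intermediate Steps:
$G{\left(Y,J \right)} = 9 + J + Y$ ($G{\left(Y,J \right)} = \left(J + Y\right) + 9 = 9 + J + Y$)
$z{\left(G{\left(3,26 \right)} \right)} + 283480 = \left(9 + 26 + 3\right) + 283480 = 38 + 283480 = 283518$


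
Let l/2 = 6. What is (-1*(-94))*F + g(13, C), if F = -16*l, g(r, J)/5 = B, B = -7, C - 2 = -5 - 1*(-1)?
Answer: -18083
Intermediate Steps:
l = 12 (l = 2*6 = 12)
C = -2 (C = 2 + (-5 - 1*(-1)) = 2 + (-5 + 1) = 2 - 4 = -2)
g(r, J) = -35 (g(r, J) = 5*(-7) = -35)
F = -192 (F = -16*12 = -192)
(-1*(-94))*F + g(13, C) = -1*(-94)*(-192) - 35 = 94*(-192) - 35 = -18048 - 35 = -18083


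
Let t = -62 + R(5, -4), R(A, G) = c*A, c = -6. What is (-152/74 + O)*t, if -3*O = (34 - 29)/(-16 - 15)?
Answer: 633236/3441 ≈ 184.03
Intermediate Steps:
O = 5/93 (O = -(34 - 29)/(3*(-16 - 15)) = -5/(3*(-31)) = -5*(-1)/(3*31) = -⅓*(-5/31) = 5/93 ≈ 0.053763)
R(A, G) = -6*A
t = -92 (t = -62 - 6*5 = -62 - 30 = -92)
(-152/74 + O)*t = (-152/74 + 5/93)*(-92) = (-152*1/74 + 5/93)*(-92) = (-76/37 + 5/93)*(-92) = -6883/3441*(-92) = 633236/3441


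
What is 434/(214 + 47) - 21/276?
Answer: 38101/24012 ≈ 1.5867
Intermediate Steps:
434/(214 + 47) - 21/276 = 434/261 - 21*1/276 = 434*(1/261) - 7/92 = 434/261 - 7/92 = 38101/24012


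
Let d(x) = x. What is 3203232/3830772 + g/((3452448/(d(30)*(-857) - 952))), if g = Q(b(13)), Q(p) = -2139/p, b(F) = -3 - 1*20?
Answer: 21671387597/183688071248 ≈ 0.11798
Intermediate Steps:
b(F) = -23 (b(F) = -3 - 20 = -23)
g = 93 (g = -2139/(-23) = -2139*(-1/23) = 93)
3203232/3830772 + g/((3452448/(d(30)*(-857) - 952))) = 3203232/3830772 + 93/((3452448/(30*(-857) - 952))) = 3203232*(1/3830772) + 93/((3452448/(-25710 - 952))) = 266936/319231 + 93/((3452448/(-26662))) = 266936/319231 + 93/((3452448*(-1/26662))) = 266936/319231 + 93/(-1726224/13331) = 266936/319231 + 93*(-13331/1726224) = 266936/319231 - 413261/575408 = 21671387597/183688071248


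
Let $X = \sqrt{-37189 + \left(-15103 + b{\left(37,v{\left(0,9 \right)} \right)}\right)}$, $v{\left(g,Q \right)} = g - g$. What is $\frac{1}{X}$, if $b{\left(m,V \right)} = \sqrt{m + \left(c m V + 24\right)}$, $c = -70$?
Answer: $- \frac{i}{\sqrt{52292 - \sqrt{61}}} \approx - 0.0043734 i$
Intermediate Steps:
$v{\left(g,Q \right)} = 0$
$b{\left(m,V \right)} = \sqrt{24 + m - 70 V m}$ ($b{\left(m,V \right)} = \sqrt{m + \left(- 70 m V + 24\right)} = \sqrt{m - \left(-24 + 70 V m\right)} = \sqrt{24 + m - 70 V m}$)
$X = \sqrt{-52292 + \sqrt{61}}$ ($X = \sqrt{-37189 - \left(15103 - \sqrt{24 + 37 - 0 \cdot 37}\right)} = \sqrt{-37189 - \left(15103 - \sqrt{24 + 37 + 0}\right)} = \sqrt{-37189 - \left(15103 - \sqrt{61}\right)} = \sqrt{-52292 + \sqrt{61}} \approx 228.66 i$)
$\frac{1}{X} = \frac{1}{\sqrt{-52292 + \sqrt{61}}}$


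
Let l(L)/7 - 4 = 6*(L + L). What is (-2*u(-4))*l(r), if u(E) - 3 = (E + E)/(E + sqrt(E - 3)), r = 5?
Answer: -90496/23 - 7168*I*sqrt(7)/23 ≈ -3934.6 - 824.55*I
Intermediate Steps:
u(E) = 3 + 2*E/(E + sqrt(-3 + E)) (u(E) = 3 + (E + E)/(E + sqrt(E - 3)) = 3 + (2*E)/(E + sqrt(-3 + E)) = 3 + 2*E/(E + sqrt(-3 + E)))
l(L) = 28 + 84*L (l(L) = 28 + 7*(6*(L + L)) = 28 + 7*(6*(2*L)) = 28 + 7*(12*L) = 28 + 84*L)
(-2*u(-4))*l(r) = (-2*(3*sqrt(-3 - 4) + 5*(-4))/(-4 + sqrt(-3 - 4)))*(28 + 84*5) = (-2*(3*sqrt(-7) - 20)/(-4 + sqrt(-7)))*(28 + 420) = -2*(3*(I*sqrt(7)) - 20)/(-4 + I*sqrt(7))*448 = -2*(3*I*sqrt(7) - 20)/(-4 + I*sqrt(7))*448 = -2*(-20 + 3*I*sqrt(7))/(-4 + I*sqrt(7))*448 = -896*(-20 + 3*I*sqrt(7))/(-4 + I*sqrt(7))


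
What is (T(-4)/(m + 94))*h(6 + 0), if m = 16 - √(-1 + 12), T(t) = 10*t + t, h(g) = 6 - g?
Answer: 0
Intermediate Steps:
T(t) = 11*t
m = 16 - √11 ≈ 12.683
(T(-4)/(m + 94))*h(6 + 0) = ((11*(-4))/((16 - √11) + 94))*(6 - (6 + 0)) = (-44/(110 - √11))*(6 - 1*6) = (-44/(110 - √11))*(6 - 6) = -44/(110 - √11)*0 = 0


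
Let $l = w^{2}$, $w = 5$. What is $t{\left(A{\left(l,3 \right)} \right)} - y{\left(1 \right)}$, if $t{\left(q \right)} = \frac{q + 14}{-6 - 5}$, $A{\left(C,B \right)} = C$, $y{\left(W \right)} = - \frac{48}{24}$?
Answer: $- \frac{17}{11} \approx -1.5455$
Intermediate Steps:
$y{\left(W \right)} = -2$ ($y{\left(W \right)} = \left(-48\right) \frac{1}{24} = -2$)
$l = 25$ ($l = 5^{2} = 25$)
$t{\left(q \right)} = - \frac{14}{11} - \frac{q}{11}$ ($t{\left(q \right)} = \frac{14 + q}{-11} = \left(14 + q\right) \left(- \frac{1}{11}\right) = - \frac{14}{11} - \frac{q}{11}$)
$t{\left(A{\left(l,3 \right)} \right)} - y{\left(1 \right)} = \left(- \frac{14}{11} - \frac{25}{11}\right) - -2 = \left(- \frac{14}{11} - \frac{25}{11}\right) + 2 = - \frac{39}{11} + 2 = - \frac{17}{11}$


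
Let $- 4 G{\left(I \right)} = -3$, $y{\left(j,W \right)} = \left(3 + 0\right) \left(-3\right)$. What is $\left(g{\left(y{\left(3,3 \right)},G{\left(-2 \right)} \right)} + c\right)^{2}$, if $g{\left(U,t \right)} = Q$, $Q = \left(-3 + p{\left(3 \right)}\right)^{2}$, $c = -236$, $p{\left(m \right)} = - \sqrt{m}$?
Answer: $50284 - 2688 \sqrt{3} \approx 45628.0$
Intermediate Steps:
$y{\left(j,W \right)} = -9$ ($y{\left(j,W \right)} = 3 \left(-3\right) = -9$)
$G{\left(I \right)} = \frac{3}{4}$ ($G{\left(I \right)} = \left(- \frac{1}{4}\right) \left(-3\right) = \frac{3}{4}$)
$Q = \left(-3 - \sqrt{3}\right)^{2} \approx 22.392$
$g{\left(U,t \right)} = \left(3 + \sqrt{3}\right)^{2}$
$\left(g{\left(y{\left(3,3 \right)},G{\left(-2 \right)} \right)} + c\right)^{2} = \left(\left(3 + \sqrt{3}\right)^{2} - 236\right)^{2} = \left(-236 + \left(3 + \sqrt{3}\right)^{2}\right)^{2}$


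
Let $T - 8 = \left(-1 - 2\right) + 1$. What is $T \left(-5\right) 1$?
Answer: $-30$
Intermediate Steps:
$T = 6$ ($T = 8 + \left(\left(-1 - 2\right) + 1\right) = 8 + \left(-3 + 1\right) = 8 - 2 = 6$)
$T \left(-5\right) 1 = 6 \left(-5\right) 1 = \left(-30\right) 1 = -30$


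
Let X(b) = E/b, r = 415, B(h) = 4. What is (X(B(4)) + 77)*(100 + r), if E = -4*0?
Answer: 39655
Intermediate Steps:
E = 0
X(b) = 0 (X(b) = 0/b = 0)
(X(B(4)) + 77)*(100 + r) = (0 + 77)*(100 + 415) = 77*515 = 39655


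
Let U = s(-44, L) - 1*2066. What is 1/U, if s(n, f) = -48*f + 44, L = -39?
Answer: -1/150 ≈ -0.0066667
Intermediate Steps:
s(n, f) = 44 - 48*f
U = -150 (U = (44 - 48*(-39)) - 1*2066 = (44 + 1872) - 2066 = 1916 - 2066 = -150)
1/U = 1/(-150) = -1/150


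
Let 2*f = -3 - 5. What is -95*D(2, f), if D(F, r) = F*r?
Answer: 760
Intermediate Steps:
f = -4 (f = (-3 - 5)/2 = (½)*(-8) = -4)
-95*D(2, f) = -190*(-4) = -95*(-8) = 760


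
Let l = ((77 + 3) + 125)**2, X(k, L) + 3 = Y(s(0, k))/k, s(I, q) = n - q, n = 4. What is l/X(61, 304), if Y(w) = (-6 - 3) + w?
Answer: -2563525/249 ≈ -10295.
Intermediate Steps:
s(I, q) = 4 - q
Y(w) = -9 + w
X(k, L) = -3 + (-5 - k)/k (X(k, L) = -3 + (-9 + (4 - k))/k = -3 + (-5 - k)/k)
l = 42025 (l = (80 + 125)**2 = 205**2 = 42025)
l/X(61, 304) = 42025/(-4 - 5/61) = 42025/(-249/61) = 42025*(-61/249) = -2563525/249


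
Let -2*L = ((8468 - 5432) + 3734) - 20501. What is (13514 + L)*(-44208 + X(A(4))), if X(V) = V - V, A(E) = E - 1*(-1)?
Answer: -900936936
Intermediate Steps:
A(E) = 1 + E (A(E) = E + 1 = 1 + E)
X(V) = 0
L = 13731/2 (L = -(((8468 - 5432) + 3734) - 20501)/2 = -((3036 + 3734) - 20501)/2 = -(6770 - 20501)/2 = -½*(-13731) = 13731/2 ≈ 6865.5)
(13514 + L)*(-44208 + X(A(4))) = (13514 + 13731/2)*(-44208 + 0) = (40759/2)*(-44208) = -900936936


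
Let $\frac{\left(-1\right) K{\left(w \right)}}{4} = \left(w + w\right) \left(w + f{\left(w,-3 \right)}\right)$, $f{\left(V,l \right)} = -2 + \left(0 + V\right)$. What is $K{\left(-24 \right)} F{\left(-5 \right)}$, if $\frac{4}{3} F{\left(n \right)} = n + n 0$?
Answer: $36000$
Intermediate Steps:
$f{\left(V,l \right)} = -2 + V$
$F{\left(n \right)} = \frac{3 n}{4}$ ($F{\left(n \right)} = \frac{3 \left(n + n 0\right)}{4} = \frac{3 \left(n + 0\right)}{4} = \frac{3 n}{4}$)
$K{\left(w \right)} = - 8 w \left(-2 + 2 w\right)$ ($K{\left(w \right)} = - 4 \left(w + w\right) \left(w + \left(-2 + w\right)\right) = - 4 \cdot 2 w \left(-2 + 2 w\right) = - 8 w \left(-2 + 2 w\right)$)
$K{\left(-24 \right)} F{\left(-5 \right)} = 16 \left(-24\right) \left(1 - -24\right) \frac{3}{4} \left(-5\right) = 16 \left(-24\right) \left(1 + 24\right) \left(- \frac{15}{4}\right) = 16 \left(-24\right) 25 \left(- \frac{15}{4}\right) = \left(-9600\right) \left(- \frac{15}{4}\right) = 36000$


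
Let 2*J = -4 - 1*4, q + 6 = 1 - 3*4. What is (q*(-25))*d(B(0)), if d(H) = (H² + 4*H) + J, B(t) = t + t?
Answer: -1700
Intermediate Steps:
B(t) = 2*t
q = -17 (q = -6 + (1 - 3*4) = -6 + (1 - 12) = -6 - 11 = -17)
J = -4 (J = (-4 - 1*4)/2 = (-4 - 4)/2 = (½)*(-8) = -4)
d(H) = -4 + H² + 4*H (d(H) = (H² + 4*H) - 4 = -4 + H² + 4*H)
(q*(-25))*d(B(0)) = (-17*(-25))*(-4 + (2*0)² + 4*(2*0)) = 425*(-4 + 0² + 4*0) = 425*(-4 + 0 + 0) = 425*(-4) = -1700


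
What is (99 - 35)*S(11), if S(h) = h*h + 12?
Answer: 8512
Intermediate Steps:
S(h) = 12 + h² (S(h) = h² + 12 = 12 + h²)
(99 - 35)*S(11) = (99 - 35)*(12 + 11²) = 64*(12 + 121) = 64*133 = 8512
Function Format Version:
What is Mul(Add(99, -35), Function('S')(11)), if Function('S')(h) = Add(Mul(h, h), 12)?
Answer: 8512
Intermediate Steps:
Function('S')(h) = Add(12, Pow(h, 2)) (Function('S')(h) = Add(Pow(h, 2), 12) = Add(12, Pow(h, 2)))
Mul(Add(99, -35), Function('S')(11)) = Mul(Add(99, -35), Add(12, Pow(11, 2))) = Mul(64, Add(12, 121)) = Mul(64, 133) = 8512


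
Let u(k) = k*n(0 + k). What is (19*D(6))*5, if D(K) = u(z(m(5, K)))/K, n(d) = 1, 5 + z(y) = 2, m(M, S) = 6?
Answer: -95/2 ≈ -47.500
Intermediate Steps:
z(y) = -3 (z(y) = -5 + 2 = -3)
u(k) = k (u(k) = k*1 = k)
D(K) = -3/K
(19*D(6))*5 = (19*(-3/6))*5 = (19*(-3*⅙))*5 = (19*(-½))*5 = -19/2*5 = -95/2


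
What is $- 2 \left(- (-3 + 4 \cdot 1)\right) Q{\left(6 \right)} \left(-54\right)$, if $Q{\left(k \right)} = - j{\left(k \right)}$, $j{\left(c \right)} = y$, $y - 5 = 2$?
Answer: $756$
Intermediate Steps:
$y = 7$ ($y = 5 + 2 = 7$)
$j{\left(c \right)} = 7$
$Q{\left(k \right)} = -7$ ($Q{\left(k \right)} = \left(-1\right) 7 = -7$)
$- 2 \left(- (-3 + 4 \cdot 1)\right) Q{\left(6 \right)} \left(-54\right) = - 2 \left(- (-3 + 4 \cdot 1)\right) \left(-7\right) \left(-54\right) = - 2 \left(- (-3 + 4)\right) \left(-7\right) \left(-54\right) = - 2 \left(\left(-1\right) 1\right) \left(-7\right) \left(-54\right) = \left(-2\right) \left(-1\right) \left(-7\right) \left(-54\right) = 2 \left(-7\right) \left(-54\right) = \left(-14\right) \left(-54\right) = 756$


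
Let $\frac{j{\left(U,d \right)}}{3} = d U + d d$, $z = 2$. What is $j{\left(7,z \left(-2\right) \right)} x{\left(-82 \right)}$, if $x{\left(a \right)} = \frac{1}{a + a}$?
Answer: $\frac{9}{41} \approx 0.21951$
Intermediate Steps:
$x{\left(a \right)} = \frac{1}{2 a}$
$j{\left(U,d \right)} = 3 d^{2} + 3 U d$ ($j{\left(U,d \right)} = 3 \left(d U + d d\right) = 3 \left(U d + d^{2}\right) = 3 \left(d^{2} + U d\right) = 3 d^{2} + 3 U d$)
$j{\left(7,z \left(-2\right) \right)} x{\left(-82 \right)} = 3 \cdot 2 \left(-2\right) \left(7 + 2 \left(-2\right)\right) \frac{1}{2 \left(-82\right)} = 3 \left(-4\right) \left(7 - 4\right) \frac{1}{2} \left(- \frac{1}{82}\right) = 3 \left(-4\right) 3 \left(- \frac{1}{164}\right) = \left(-36\right) \left(- \frac{1}{164}\right) = \frac{9}{41}$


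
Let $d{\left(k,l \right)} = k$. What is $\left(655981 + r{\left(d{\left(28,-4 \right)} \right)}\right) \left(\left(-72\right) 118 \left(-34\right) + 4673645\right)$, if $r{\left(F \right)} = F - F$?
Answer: $3255311616329$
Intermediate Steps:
$r{\left(F \right)} = 0$
$\left(655981 + r{\left(d{\left(28,-4 \right)} \right)}\right) \left(\left(-72\right) 118 \left(-34\right) + 4673645\right) = \left(655981 + 0\right) \left(\left(-72\right) 118 \left(-34\right) + 4673645\right) = 655981 \left(\left(-8496\right) \left(-34\right) + 4673645\right) = 655981 \left(288864 + 4673645\right) = 655981 \cdot 4962509 = 3255311616329$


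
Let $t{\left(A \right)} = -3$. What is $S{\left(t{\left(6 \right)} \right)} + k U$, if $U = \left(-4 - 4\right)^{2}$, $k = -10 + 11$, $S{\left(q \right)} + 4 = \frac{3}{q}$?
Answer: $59$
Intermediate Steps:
$S{\left(q \right)} = -4 + \frac{3}{q}$
$k = 1$
$U = 64$ ($U = \left(-8\right)^{2} = 64$)
$S{\left(t{\left(6 \right)} \right)} + k U = \left(-4 + \frac{3}{-3}\right) + 1 \cdot 64 = \left(-4 + 3 \left(- \frac{1}{3}\right)\right) + 64 = \left(-4 - 1\right) + 64 = -5 + 64 = 59$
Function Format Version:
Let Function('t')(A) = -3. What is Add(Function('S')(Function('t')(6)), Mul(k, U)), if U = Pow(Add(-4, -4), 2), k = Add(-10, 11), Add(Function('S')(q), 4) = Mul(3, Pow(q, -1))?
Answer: 59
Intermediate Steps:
Function('S')(q) = Add(-4, Mul(3, Pow(q, -1)))
k = 1
U = 64 (U = Pow(-8, 2) = 64)
Add(Function('S')(Function('t')(6)), Mul(k, U)) = Add(Add(-4, Mul(3, Pow(-3, -1))), Mul(1, 64)) = Add(Add(-4, Mul(3, Rational(-1, 3))), 64) = Add(Add(-4, -1), 64) = Add(-5, 64) = 59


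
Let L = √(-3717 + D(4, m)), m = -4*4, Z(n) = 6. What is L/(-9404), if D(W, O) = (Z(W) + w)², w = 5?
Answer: -I*√899/4702 ≈ -0.0063767*I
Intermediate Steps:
m = -16
D(W, O) = 121 (D(W, O) = (6 + 5)² = 11² = 121)
L = 2*I*√899 (L = √(-3717 + 121) = √(-3596) = 2*I*√899 ≈ 59.967*I)
L/(-9404) = (2*I*√899)/(-9404) = (2*I*√899)*(-1/9404) = -I*√899/4702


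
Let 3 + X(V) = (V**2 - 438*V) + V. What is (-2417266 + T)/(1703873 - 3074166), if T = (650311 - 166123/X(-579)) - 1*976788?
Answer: 52065715066/26002900983 ≈ 2.0023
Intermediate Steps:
X(V) = -3 + V**2 - 437*V (X(V) = -3 + ((V**2 - 438*V) + V) = -3 + (V**2 - 437*V) = -3 + V**2 - 437*V)
T = -192053852620/588261 (T = (650311 - 166123/(-3 + (-579)**2 - 437*(-579))) - 1*976788 = (650311 - 166123/(-3 + 335241 + 253023)) - 976788 = (650311 - 166123/588261) - 976788 = 382552433048/588261 - 976788 = -192053852620/588261 ≈ -3.2648e+5)
(-2417266 + T)/(1703873 - 3074166) = (-2417266 - 192053852620/588261)/(1703873 - 3074166) = -1614037167046/588261/(-1370293) = -1614037167046/588261*(-1/1370293) = 52065715066/26002900983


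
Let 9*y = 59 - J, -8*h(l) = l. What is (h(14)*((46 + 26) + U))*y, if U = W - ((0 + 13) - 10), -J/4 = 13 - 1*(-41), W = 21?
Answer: -9625/2 ≈ -4812.5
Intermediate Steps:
h(l) = -l/8
J = -216 (J = -4*(13 - 1*(-41)) = -4*(13 + 41) = -4*54 = -216)
U = 18 (U = 21 - ((0 + 13) - 10) = 21 - (13 - 10) = 21 - 1*3 = 21 - 3 = 18)
y = 275/9 (y = (59 - 1*(-216))/9 = (59 + 216)/9 = (⅑)*275 = 275/9 ≈ 30.556)
(h(14)*((46 + 26) + U))*y = ((-⅛*14)*((46 + 26) + 18))*(275/9) = -7*(72 + 18)/4*(275/9) = -7/4*90*(275/9) = -315/2*275/9 = -9625/2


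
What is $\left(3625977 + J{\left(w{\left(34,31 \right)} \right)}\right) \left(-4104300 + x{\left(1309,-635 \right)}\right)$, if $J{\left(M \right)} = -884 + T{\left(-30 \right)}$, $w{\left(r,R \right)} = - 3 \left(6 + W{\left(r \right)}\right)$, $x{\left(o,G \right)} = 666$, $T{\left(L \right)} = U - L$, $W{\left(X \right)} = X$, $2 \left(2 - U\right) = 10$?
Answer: $-14876165686080$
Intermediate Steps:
$U = -3$ ($U = 2 - 5 = -3$)
$T{\left(L \right)} = -3 - L$
$w{\left(r,R \right)} = -18 - 3 r$ ($w{\left(r,R \right)} = - 3 \left(6 + r\right) = -18 - 3 r$)
$J{\left(M \right)} = -857$ ($J{\left(M \right)} = -884 - -27 = -884 + \left(-3 + 30\right) = -884 + 27 = -857$)
$\left(3625977 + J{\left(w{\left(34,31 \right)} \right)}\right) \left(-4104300 + x{\left(1309,-635 \right)}\right) = \left(3625977 - 857\right) \left(-4104300 + 666\right) = 3625120 \left(-4103634\right) = -14876165686080$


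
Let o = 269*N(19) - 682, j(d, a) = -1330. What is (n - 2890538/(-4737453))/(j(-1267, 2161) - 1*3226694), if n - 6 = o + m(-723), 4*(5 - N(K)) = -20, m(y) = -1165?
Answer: -574998305/2184658854696 ≈ -0.00026320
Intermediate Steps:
N(K) = 10 (N(K) = 5 - 1/4*(-20) = 5 + 5 = 10)
o = 2008 (o = 269*10 - 682 = 2690 - 682 = 2008)
n = 849 (n = 6 + (2008 - 1165) = 6 + 843 = 849)
(n - 2890538/(-4737453))/(j(-1267, 2161) - 1*3226694) = (849 - 2890538/(-4737453))/(-1330 - 1*3226694) = (849 - 2890538*(-1/4737453))/(-1330 - 3226694) = (849 + 412934/676779)/(-3228024) = (574998305/676779)*(-1/3228024) = -574998305/2184658854696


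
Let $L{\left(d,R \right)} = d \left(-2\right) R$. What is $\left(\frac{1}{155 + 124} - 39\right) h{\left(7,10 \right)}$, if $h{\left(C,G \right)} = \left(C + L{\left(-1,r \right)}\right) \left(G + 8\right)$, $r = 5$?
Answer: $- \frac{369920}{31} \approx -11933.0$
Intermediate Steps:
$L{\left(d,R \right)} = - 2 R d$ ($L{\left(d,R \right)} = - 2 d R = - 2 R d$)
$h{\left(C,G \right)} = \left(8 + G\right) \left(10 + C\right)$ ($h{\left(C,G \right)} = \left(C - 10 \left(-1\right)\right) \left(G + 8\right) = \left(C + 10\right) \left(8 + G\right) = \left(10 + C\right) \left(8 + G\right) = \left(8 + G\right) \left(10 + C\right)$)
$\left(\frac{1}{155 + 124} - 39\right) h{\left(7,10 \right)} = \left(\frac{1}{155 + 124} - 39\right) \left(80 + 8 \cdot 7 + 10 \cdot 10 + 7 \cdot 10\right) = \left(\frac{1}{279} - 39\right) \left(80 + 56 + 100 + 70\right) = \left(\frac{1}{279} - 39\right) 306 = \left(- \frac{10880}{279}\right) 306 = - \frac{369920}{31}$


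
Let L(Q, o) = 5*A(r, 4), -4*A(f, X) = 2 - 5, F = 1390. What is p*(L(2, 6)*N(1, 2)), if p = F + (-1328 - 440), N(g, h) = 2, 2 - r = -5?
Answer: -2835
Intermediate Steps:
r = 7 (r = 2 - 1*(-5) = 2 + 5 = 7)
A(f, X) = ¾ (A(f, X) = -(2 - 5)/4 = -¼*(-3) = ¾)
L(Q, o) = 15/4 (L(Q, o) = 5*(¾) = 15/4)
p = -378 (p = 1390 + (-1328 - 440) = 1390 - 1768 = -378)
p*(L(2, 6)*N(1, 2)) = -2835*2/2 = -378*15/2 = -2835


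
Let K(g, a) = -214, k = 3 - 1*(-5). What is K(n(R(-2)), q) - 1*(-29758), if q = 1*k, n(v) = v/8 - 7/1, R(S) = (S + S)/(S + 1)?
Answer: 29544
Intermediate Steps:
R(S) = 2*S/(1 + S) (R(S) = (2*S)/(1 + S) = 2*S/(1 + S))
k = 8 (k = 3 + 5 = 8)
n(v) = -7 + v/8 (n(v) = v*(⅛) - 7*1 = v/8 - 7 = -7 + v/8)
q = 8 (q = 1*8 = 8)
K(n(R(-2)), q) - 1*(-29758) = -214 - 1*(-29758) = -214 + 29758 = 29544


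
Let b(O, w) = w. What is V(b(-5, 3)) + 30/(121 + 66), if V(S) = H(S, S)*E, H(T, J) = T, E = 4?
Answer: 2274/187 ≈ 12.160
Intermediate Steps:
V(S) = 4*S (V(S) = S*4 = 4*S)
V(b(-5, 3)) + 30/(121 + 66) = 4*3 + 30/(121 + 66) = 12 + 30/187 = 2274/187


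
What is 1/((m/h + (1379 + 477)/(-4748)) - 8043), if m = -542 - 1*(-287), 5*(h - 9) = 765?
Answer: -64098/515666165 ≈ -0.00012430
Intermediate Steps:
h = 162 (h = 9 + (⅕)*765 = 9 + 153 = 162)
m = -255 (m = -542 + 287 = -255)
1/((m/h + (1379 + 477)/(-4748)) - 8043) = 1/((-255/162 + (1379 + 477)/(-4748)) - 8043) = 1/((-255*1/162 + 1856*(-1/4748)) - 8043) = 1/((-85/54 - 464/1187) - 8043) = 1/(-125951/64098 - 8043) = 1/(-515666165/64098) = -64098/515666165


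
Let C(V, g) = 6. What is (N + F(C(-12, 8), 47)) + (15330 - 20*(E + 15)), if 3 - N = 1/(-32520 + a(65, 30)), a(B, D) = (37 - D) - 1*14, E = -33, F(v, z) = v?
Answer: 510641374/32527 ≈ 15699.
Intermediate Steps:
a(B, D) = 23 - D (a(B, D) = (37 - D) - 14 = 23 - D)
N = 97582/32527 (N = 3 - 1/(-32520 + (23 - 1*30)) = 3 - 1/(-32520 + (23 - 30)) = 3 - 1/(-32520 - 7) = 3 - 1/(-32527) = 3 - 1*(-1/32527) = 3 + 1/32527 = 97582/32527 ≈ 3.0000)
(N + F(C(-12, 8), 47)) + (15330 - 20*(E + 15)) = (97582/32527 + 6) + (15330 - 20*(-33 + 15)) = 292744/32527 + (15330 - 20*(-18)) = 292744/32527 + (15330 - 1*(-360)) = 292744/32527 + (15330 + 360) = 292744/32527 + 15690 = 510641374/32527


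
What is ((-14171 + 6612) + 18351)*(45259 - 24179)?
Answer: 227495360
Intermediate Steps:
((-14171 + 6612) + 18351)*(45259 - 24179) = (-7559 + 18351)*21080 = 10792*21080 = 227495360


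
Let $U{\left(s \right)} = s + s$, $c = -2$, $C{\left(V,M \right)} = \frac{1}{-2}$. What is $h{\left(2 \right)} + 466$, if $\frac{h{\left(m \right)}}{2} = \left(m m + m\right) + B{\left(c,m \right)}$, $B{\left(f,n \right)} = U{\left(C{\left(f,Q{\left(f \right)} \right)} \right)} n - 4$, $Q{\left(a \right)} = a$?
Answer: $466$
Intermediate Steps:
$C{\left(V,M \right)} = - \frac{1}{2}$
$U{\left(s \right)} = 2 s$
$B{\left(f,n \right)} = -4 - n$ ($B{\left(f,n \right)} = 2 \left(- \frac{1}{2}\right) n - 4 = - n - 4 = -4 - n$)
$h{\left(m \right)} = -8 + 2 m^{2}$ ($h{\left(m \right)} = 2 \left(\left(m m + m\right) - \left(4 + m\right)\right) = 2 \left(\left(m^{2} + m\right) - \left(4 + m\right)\right) = 2 \left(\left(m + m^{2}\right) - \left(4 + m\right)\right) = 2 \left(-4 + m^{2}\right) = -8 + 2 m^{2}$)
$h{\left(2 \right)} + 466 = \left(-8 + 2 \cdot 2^{2}\right) + 466 = \left(-8 + 2 \cdot 4\right) + 466 = \left(-8 + 8\right) + 466 = 0 + 466 = 466$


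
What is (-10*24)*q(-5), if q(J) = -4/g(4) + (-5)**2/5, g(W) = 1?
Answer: -240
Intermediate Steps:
q(J) = 1 (q(J) = -4/1 + (-5)**2/5 = -4*1 + 25*(1/5) = -4 + 5 = 1)
(-10*24)*q(-5) = -10*24*1 = -240*1 = -240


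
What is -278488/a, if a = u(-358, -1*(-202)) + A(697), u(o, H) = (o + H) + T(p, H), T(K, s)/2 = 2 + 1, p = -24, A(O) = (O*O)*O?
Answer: -278488/338608723 ≈ -0.00082245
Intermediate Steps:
A(O) = O³ (A(O) = O²*O = O³)
T(K, s) = 6 (T(K, s) = 2*(2 + 1) = 2*3 = 6)
u(o, H) = 6 + H + o (u(o, H) = (o + H) + 6 = (H + o) + 6 = 6 + H + o)
a = 338608723 (a = (6 - 1*(-202) - 358) + 697³ = (6 + 202 - 358) + 338608873 = -150 + 338608873 = 338608723)
-278488/a = -278488/338608723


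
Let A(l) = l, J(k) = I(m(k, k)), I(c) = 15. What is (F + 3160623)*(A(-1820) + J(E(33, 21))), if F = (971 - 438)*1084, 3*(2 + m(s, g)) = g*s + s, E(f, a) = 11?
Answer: -6747802975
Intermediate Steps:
m(s, g) = -2 + s/3 + g*s/3 (m(s, g) = -2 + (g*s + s)/3 = -2 + (s + g*s)/3 = -2 + (s/3 + g*s/3) = -2 + s/3 + g*s/3)
F = 577772 (F = 533*1084 = 577772)
J(k) = 15
(F + 3160623)*(A(-1820) + J(E(33, 21))) = (577772 + 3160623)*(-1820 + 15) = 3738395*(-1805) = -6747802975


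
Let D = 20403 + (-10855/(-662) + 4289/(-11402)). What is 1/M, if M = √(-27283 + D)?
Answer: -I*√6110461566863223/6476270466 ≈ -0.01207*I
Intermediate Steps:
D = 38531325841/1887031 (D = 20403 + (-10855*(-1/662) + 4289*(-1/11402)) = 20403 + (10855/662 - 4289/11402) = 20403 + 30232348/1887031 = 38531325841/1887031 ≈ 20419.)
M = 2*I*√6110461566863223/1887031 (M = √(-27283 + 38531325841/1887031) = √(-12952540932/1887031) = 2*I*√6110461566863223/1887031 ≈ 82.849*I)
1/M = 1/(2*I*√6110461566863223/1887031) = -I*√6110461566863223/6476270466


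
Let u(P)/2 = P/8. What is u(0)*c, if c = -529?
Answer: 0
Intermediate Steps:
u(P) = P/4 (u(P) = 2*(P/8) = P/4)
u(0)*c = ((1/4)*0)*(-529) = 0*(-529) = 0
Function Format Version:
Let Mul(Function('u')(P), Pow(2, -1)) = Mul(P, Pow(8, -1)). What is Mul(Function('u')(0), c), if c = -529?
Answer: 0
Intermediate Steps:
Function('u')(P) = Mul(Rational(1, 4), P) (Function('u')(P) = Mul(2, Mul(P, Pow(8, -1))) = Mul(2, Mul(P, Rational(1, 8))) = Mul(2, Mul(Rational(1, 8), P)) = Mul(Rational(1, 4), P))
Mul(Function('u')(0), c) = Mul(Mul(Rational(1, 4), 0), -529) = Mul(0, -529) = 0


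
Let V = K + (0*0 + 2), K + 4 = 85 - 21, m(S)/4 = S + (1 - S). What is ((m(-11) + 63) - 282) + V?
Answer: -153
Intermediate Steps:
m(S) = 4 (m(S) = 4*(S + (1 - S)) = 4*1 = 4)
K = 60 (K = -4 + (85 - 21) = -4 + 64 = 60)
V = 62 (V = 60 + (0*0 + 2) = 60 + (0 + 2) = 60 + 2 = 62)
((m(-11) + 63) - 282) + V = ((4 + 63) - 282) + 62 = (67 - 282) + 62 = -215 + 62 = -153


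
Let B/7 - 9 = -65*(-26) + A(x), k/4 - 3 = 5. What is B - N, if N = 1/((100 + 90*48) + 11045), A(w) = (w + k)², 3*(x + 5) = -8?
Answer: 744072697/46395 ≈ 16038.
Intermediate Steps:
x = -23/3 (x = -5 + (⅓)*(-8) = -5 - 8/3 = -23/3 ≈ -7.6667)
k = 32 (k = 12 + 4*5 = 12 + 20 = 32)
A(w) = (32 + w)² (A(w) = (w + 32)² = (32 + w)²)
N = 1/15465 (N = 1/((100 + 4320) + 11045) = 1/(4420 + 11045) = 1/15465 ≈ 6.4662e-5)
B = 144340/9 (B = 63 + 7*(-65*(-26) + (32 - 23/3)²) = 63 + 7*(1690 + (73/3)²) = 63 + 7*(1690 + 5329/9) = 63 + 7*(20539/9) = 63 + 143773/9 = 144340/9 ≈ 16038.)
B - N = 144340/9 - 1*1/15465 = 144340/9 - 1/15465 = 744072697/46395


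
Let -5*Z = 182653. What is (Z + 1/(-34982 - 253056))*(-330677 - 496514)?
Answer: 43519349687233429/1440190 ≈ 3.0218e+10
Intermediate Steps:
Z = -182653/5 (Z = -1/5*182653 = -182653/5 ≈ -36531.)
(Z + 1/(-34982 - 253056))*(-330677 - 496514) = (-182653/5 + 1/(-34982 - 253056))*(-330677 - 496514) = (-182653/5 + 1/(-288038))*(-827191) = (-182653/5 - 1/288038)*(-827191) = -52611004819/1440190*(-827191) = 43519349687233429/1440190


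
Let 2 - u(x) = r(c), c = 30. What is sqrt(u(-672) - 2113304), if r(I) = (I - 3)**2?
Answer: I*sqrt(2114031) ≈ 1454.0*I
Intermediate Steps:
r(I) = (-3 + I)**2
u(x) = -727 (u(x) = 2 - (-3 + 30)**2 = 2 - 1*27**2 = 2 - 1*729 = 2 - 729 = -727)
sqrt(u(-672) - 2113304) = sqrt(-727 - 2113304) = sqrt(-2114031) = I*sqrt(2114031)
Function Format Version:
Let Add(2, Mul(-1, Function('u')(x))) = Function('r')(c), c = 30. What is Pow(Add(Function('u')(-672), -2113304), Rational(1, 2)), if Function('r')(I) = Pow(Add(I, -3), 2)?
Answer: Mul(I, Pow(2114031, Rational(1, 2))) ≈ Mul(1454.0, I)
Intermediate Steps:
Function('r')(I) = Pow(Add(-3, I), 2)
Function('u')(x) = -727 (Function('u')(x) = Add(2, Mul(-1, Pow(Add(-3, 30), 2))) = Add(2, Mul(-1, Pow(27, 2))) = Add(2, Mul(-1, 729)) = Add(2, -729) = -727)
Pow(Add(Function('u')(-672), -2113304), Rational(1, 2)) = Pow(Add(-727, -2113304), Rational(1, 2)) = Pow(-2114031, Rational(1, 2)) = Mul(I, Pow(2114031, Rational(1, 2)))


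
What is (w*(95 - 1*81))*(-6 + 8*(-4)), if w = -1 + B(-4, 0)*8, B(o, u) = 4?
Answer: -16492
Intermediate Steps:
w = 31 (w = -1 + 4*8 = -1 + 32 = 31)
(w*(95 - 1*81))*(-6 + 8*(-4)) = (31*(95 - 1*81))*(-6 + 8*(-4)) = (31*(95 - 81))*(-6 - 32) = (31*14)*(-38) = 434*(-38) = -16492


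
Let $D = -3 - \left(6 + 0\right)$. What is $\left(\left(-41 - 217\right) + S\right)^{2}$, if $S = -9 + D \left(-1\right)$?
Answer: $66564$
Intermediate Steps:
$D = -9$ ($D = -3 - 6 = -9$)
$S = 0$ ($S = -9 - -9 = -9 + 9 = 0$)
$\left(\left(-41 - 217\right) + S\right)^{2} = \left(\left(-41 - 217\right) + 0\right)^{2} = \left(-258 + 0\right)^{2} = \left(-258\right)^{2} = 66564$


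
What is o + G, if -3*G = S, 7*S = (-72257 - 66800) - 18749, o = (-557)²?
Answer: 2224345/7 ≈ 3.1776e+5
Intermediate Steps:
o = 310249
S = -157806/7 (S = ((-72257 - 66800) - 18749)/7 = (-139057 - 18749)/7 = (⅐)*(-157806) = -157806/7 ≈ -22544.)
G = 52602/7 (G = -⅓*(-157806/7) = 52602/7 ≈ 7514.6)
o + G = 310249 + 52602/7 = 2224345/7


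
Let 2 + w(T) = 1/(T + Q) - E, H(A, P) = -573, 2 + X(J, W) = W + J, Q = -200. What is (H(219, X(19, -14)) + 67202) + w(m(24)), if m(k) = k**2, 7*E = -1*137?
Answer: 175413783/2632 ≈ 66647.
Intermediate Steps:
X(J, W) = -2 + J + W (X(J, W) = -2 + (W + J) = -2 + (J + W) = -2 + J + W)
E = -137/7 (E = (-1*137)/7 = (1/7)*(-137) = -137/7 ≈ -19.571)
w(T) = 123/7 + 1/(-200 + T) (w(T) = -2 + (1/(T - 200) - 1*(-137/7)) = -2 + (1/(-200 + T) + 137/7) = -2 + (137/7 + 1/(-200 + T)) = 123/7 + 1/(-200 + T))
(H(219, X(19, -14)) + 67202) + w(m(24)) = (-573 + 67202) + (-24593 + 123*24**2)/(7*(-200 + 24**2)) = 66629 + (-24593 + 123*576)/(7*(-200 + 576)) = 66629 + (1/7)*(-24593 + 70848)/376 = 66629 + (1/7)*(1/376)*46255 = 66629 + 46255/2632 = 175413783/2632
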